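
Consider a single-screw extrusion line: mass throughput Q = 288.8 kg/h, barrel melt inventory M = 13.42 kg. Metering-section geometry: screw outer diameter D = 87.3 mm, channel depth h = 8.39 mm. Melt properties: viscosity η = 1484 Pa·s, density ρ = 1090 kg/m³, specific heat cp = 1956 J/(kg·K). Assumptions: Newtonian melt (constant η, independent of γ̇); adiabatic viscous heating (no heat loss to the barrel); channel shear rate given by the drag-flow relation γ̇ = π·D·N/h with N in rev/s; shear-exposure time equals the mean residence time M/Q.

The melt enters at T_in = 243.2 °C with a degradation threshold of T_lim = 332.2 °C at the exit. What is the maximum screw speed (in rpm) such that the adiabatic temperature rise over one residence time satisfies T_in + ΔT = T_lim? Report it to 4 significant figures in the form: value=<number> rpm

Throughput in SI: Q_s = 288.8 kg/h ÷ 3600 s/h = 0.0802222 kg/s
t_res = M / Q_s = 13.42 / 0.0802222 = 167.285 s
D = 87.3 mm = 0.0873 m;  h = 8.39 mm = 0.00839 m
ΔT_a = T_lim − T_in = 332.2 − 243.2 = 89 K
Invert ΔT = ηγ̇²t_res/(ρcp) for γ̇: γ̇_max² = ΔT_a ρ cp / (η t_res) = 89·1090·1956 / (1484·167.285) = 764.352 s⁻²
Take the square root: γ̇_max = √(764.352) = 27.6469 s⁻¹
N_max = γ̇_max·h / (π·D) = 27.6469 · 0.00839 / (π · 0.0873) = 0.845755 rev/s = 50.7453 rpm

value=50.75 rpm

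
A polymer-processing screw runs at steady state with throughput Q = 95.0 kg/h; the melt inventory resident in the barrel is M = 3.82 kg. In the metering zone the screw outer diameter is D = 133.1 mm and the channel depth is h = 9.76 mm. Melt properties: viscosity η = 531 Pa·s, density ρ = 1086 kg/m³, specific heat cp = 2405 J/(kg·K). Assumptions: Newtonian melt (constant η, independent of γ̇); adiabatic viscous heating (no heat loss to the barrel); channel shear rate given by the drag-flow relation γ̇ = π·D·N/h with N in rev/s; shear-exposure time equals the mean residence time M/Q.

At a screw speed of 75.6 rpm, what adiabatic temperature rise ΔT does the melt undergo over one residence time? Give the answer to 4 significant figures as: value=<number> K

Throughput in SI: Q_s = 95.0 kg/h ÷ 3600 s/h = 0.0263889 kg/s
t_res = M / Q_s = 3.82 / 0.0263889 = 144.758 s
Convert to SI: D = 0.1331 m, h = 0.00976 m, N = 75.6/60 = 1.26 rev/s
γ̇ = π D N / h = (π)(0.1331)(1.26) / 0.00976 = 53.982 s⁻¹
ΔT = η·γ̇²·t_res/(ρ·cp) = [531 × 53.982² × 144.758] / [1086 × 2405] = 85.7609 K

value=85.76 K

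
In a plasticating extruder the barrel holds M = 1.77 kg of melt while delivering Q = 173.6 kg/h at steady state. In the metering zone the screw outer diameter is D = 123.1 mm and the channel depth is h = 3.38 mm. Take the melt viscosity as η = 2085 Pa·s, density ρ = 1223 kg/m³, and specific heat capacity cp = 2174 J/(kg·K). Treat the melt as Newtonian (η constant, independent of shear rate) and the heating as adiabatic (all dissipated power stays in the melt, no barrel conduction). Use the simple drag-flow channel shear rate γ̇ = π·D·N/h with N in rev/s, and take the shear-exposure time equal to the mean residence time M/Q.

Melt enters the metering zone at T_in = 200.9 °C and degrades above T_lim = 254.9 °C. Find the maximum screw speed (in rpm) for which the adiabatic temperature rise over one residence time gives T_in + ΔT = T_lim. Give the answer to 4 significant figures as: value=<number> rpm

Throughput in SI: Q_s = 173.6 kg/h ÷ 3600 s/h = 0.0482222 kg/s
t_res = M / Q_s = 1.77 ÷ 0.0482222 = 36.7051 s
Convert to metres: D = 0.1231 m, h = 0.00338 m
ΔT_a = T_lim − T_in = 254.9 − 200.9 = 54 K
γ̇_max² = ΔT_a·ρ·cp / (η·t_res) = [54 × 1223 × 2174] / [2085 × 36.7051] = 1876.06 s⁻²
γ̇_max = sqrt(1876.06) = 43.3136 s⁻¹
Solve γ̇ = πDN/h for N: N_max = γ̇_max·h/(π·D) = 43.3136 × 0.00338 / (π × 0.1231) = 0.378558 rev/s = 22.7135 rpm

value=22.71 rpm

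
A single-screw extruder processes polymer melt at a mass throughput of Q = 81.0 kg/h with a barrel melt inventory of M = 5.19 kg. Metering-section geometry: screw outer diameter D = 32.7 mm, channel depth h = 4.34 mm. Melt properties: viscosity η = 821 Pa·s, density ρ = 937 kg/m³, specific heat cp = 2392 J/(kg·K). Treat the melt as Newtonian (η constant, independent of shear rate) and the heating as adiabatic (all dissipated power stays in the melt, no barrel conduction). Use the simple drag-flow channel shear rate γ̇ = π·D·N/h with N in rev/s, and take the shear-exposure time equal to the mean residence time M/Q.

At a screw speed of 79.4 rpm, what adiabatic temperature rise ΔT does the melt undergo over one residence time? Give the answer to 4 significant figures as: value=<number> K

Q_s = Q / 3600 = 81.0 / 3600 = 0.0225 kg/s
Mean residence time: t_res = M/Q_s = 5.19 kg / 0.0225 kg/s = 230.667 s
Geometry in metres: D = 32.7 mm → 0.0327 m, h = 4.34 mm → 0.00434 m; screw speed N = 79.4 rpm = 1.32333 rev/s
γ̇ = π·D·N / h = π · 0.0327 · 1.32333 / 0.00434 = 31.324 s⁻¹
ΔT = η·γ̇²·t_res/(ρ·cp) = [821 × 31.324² × 230.667] / [937 × 2392] = 82.9052 K

value=82.91 K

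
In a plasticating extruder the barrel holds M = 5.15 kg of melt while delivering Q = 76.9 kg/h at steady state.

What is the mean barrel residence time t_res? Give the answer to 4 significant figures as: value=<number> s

value=241.1 s

Convert throughput: Q = 76.9 kg/h = 76.9/3600 = 0.0213611 kg/s
Mean residence time: t_res = M/Q_s = 5.15 kg / 0.0213611 kg/s = 241.092 s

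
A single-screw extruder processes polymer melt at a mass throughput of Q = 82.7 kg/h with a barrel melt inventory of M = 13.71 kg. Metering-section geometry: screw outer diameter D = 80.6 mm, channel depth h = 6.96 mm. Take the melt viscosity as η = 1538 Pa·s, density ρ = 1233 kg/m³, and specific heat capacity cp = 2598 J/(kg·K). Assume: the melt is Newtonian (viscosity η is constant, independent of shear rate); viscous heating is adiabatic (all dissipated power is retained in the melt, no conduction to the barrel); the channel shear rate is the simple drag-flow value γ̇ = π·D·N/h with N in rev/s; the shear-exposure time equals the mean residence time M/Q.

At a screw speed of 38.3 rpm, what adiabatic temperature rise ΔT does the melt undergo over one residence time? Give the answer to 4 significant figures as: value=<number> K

Q_s = Q / 3600 = 82.7 / 3600 = 0.0229722 kg/s
t_res = M / Q_s = 13.71 / 0.0229722 = 596.808 s
Convert to SI: D = 0.0806 m, h = 0.00696 m, N = 38.3/60 = 0.638333 rev/s
γ̇ = π D N / h = (π)(0.0806)(0.638333) / 0.00696 = 23.2233 s⁻¹
Adiabatic rise: ΔT = η γ̇² t_res / (ρ cp) = 1538·(23.2233)²·596.808 / (1233·2598) = 154.538 K

value=154.5 K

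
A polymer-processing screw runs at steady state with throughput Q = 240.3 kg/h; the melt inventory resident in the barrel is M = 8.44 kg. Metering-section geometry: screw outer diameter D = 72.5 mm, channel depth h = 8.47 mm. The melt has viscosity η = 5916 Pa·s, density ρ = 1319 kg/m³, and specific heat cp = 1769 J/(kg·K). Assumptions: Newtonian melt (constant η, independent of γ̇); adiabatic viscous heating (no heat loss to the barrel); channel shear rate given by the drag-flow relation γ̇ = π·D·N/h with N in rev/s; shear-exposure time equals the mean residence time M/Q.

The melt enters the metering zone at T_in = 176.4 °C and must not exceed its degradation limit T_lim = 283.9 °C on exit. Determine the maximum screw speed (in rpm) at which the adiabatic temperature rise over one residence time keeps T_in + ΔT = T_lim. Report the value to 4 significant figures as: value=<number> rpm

Convert throughput: Q = 240.3 kg/h = 240.3/3600 = 0.06675 kg/s
Mean residence time: t_res = M/Q_s = 8.44 kg / 0.06675 kg/s = 126.442 s
Geometry in SI: D = 72.5 mm → 0.0725 m, h = 8.47 mm → 0.00847 m
ΔT_a = T_lim − T_in = 283.9 °C − 176.4 °C = 107.5 K
γ̇_max² = ΔT_a·ρ·cp/(η·t_res) = 107.5·1319·1769/(5916·126.442) = 335.322 s⁻²
γ̇_max = √335.322 = 18.3118 s⁻¹
Solve γ̇ = πDN/h for N: N_max = γ̇_max·h/(π·D) = 18.3118 × 0.00847 / (π × 0.0725) = 0.680968 rev/s = 40.8581 rpm

value=40.86 rpm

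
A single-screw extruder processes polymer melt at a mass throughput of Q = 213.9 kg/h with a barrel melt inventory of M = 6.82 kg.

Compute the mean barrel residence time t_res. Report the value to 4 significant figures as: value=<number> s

Q_s = Q / 3600 = 213.9 / 3600 = 0.0594167 kg/s
t_res = M / Q_s = 6.82 / 0.0594167 = 114.783 s

value=114.8 s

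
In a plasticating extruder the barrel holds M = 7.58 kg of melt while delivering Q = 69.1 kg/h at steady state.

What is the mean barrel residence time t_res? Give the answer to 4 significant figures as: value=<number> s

value=394.9 s

Throughput in SI: Q_s = 69.1 kg/h ÷ 3600 s/h = 0.0191944 kg/s
t_res = M / Q_s = 7.58 ÷ 0.0191944 = 394.906 s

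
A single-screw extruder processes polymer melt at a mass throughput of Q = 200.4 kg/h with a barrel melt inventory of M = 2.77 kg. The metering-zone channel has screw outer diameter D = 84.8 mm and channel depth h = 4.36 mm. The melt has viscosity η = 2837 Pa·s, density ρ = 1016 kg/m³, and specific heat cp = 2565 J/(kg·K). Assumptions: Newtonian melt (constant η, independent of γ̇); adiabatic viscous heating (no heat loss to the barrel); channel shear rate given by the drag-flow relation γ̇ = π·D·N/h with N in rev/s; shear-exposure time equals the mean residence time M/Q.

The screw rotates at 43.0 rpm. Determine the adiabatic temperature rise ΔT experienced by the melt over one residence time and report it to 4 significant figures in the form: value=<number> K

Convert throughput: Q = 200.4 kg/h = 200.4/3600 = 0.0556667 kg/s
Mean residence time: t_res = M/Q_s = 2.77 kg / 0.0556667 kg/s = 49.7605 s
Geometry in metres: D = 84.8 mm → 0.0848 m, h = 4.36 mm → 0.00436 m; screw speed N = 43.0 rpm = 0.716667 rev/s
γ̇ = π D N / h = (π)(0.0848)(0.716667) / 0.00436 = 43.7902 s⁻¹
Adiabatic rise: ΔT = η γ̇² t_res / (ρ cp) = 2837·(43.7902)²·49.7605 / (1016·2565) = 103.876 K

value=103.9 K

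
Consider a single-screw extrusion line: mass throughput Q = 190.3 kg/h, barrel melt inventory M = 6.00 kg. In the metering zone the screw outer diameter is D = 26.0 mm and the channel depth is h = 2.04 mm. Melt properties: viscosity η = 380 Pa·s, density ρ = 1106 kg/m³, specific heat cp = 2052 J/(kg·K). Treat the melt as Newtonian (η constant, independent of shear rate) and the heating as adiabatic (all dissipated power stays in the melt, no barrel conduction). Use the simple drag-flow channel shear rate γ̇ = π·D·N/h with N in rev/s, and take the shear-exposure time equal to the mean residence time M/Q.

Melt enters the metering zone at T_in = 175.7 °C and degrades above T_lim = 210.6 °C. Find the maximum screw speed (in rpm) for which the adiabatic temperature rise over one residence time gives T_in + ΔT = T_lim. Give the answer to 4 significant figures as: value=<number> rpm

Q_s = Q / 3600 = 190.3 / 3600 = 0.0528611 kg/s
Mean residence time: t_res = M/Q_s = 6.00 kg / 0.0528611 kg/s = 113.505 s
Geometry in SI: D = 26.0 mm → 0.026 m, h = 2.04 mm → 0.00204 m
ΔT_a = T_lim − T_in = 210.6 °C − 175.7 °C = 34.9 K
γ̇_max² = ΔT_a·ρ·cp / (η·t_res) = [34.9 × 1106 × 2052] / [380 × 113.505] = 1836.37 s⁻²
Take the square root: γ̇_max = √(1836.37) = 42.8528 s⁻¹
Solve γ̇ = πDN/h for N: N_max = γ̇_max·h/(π·D) = 42.8528 × 0.00204 / (π × 0.026) = 1.07025 rev/s = 64.2152 rpm

value=64.22 rpm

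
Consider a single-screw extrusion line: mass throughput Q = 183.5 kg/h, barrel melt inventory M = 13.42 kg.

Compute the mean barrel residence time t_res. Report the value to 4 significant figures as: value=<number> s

value=263.3 s

Q_s = Q / 3600 = 183.5 / 3600 = 0.0509722 kg/s
Mean residence time: t_res = M/Q_s = 13.42 kg / 0.0509722 kg/s = 263.281 s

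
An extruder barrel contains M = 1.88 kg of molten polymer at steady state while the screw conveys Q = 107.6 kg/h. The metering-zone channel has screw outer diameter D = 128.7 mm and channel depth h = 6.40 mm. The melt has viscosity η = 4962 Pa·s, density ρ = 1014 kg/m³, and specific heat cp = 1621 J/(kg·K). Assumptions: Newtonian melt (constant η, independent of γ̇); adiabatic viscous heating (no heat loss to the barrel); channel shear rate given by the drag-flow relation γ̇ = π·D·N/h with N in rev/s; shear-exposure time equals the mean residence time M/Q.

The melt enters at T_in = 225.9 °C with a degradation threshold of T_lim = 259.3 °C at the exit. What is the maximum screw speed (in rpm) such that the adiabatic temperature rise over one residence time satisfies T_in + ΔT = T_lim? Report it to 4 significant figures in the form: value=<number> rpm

Q_s = Q / 3600 = 107.6 / 3600 = 0.0298889 kg/s
t_res = M / Q_s = 1.88 / 0.0298889 = 62.8996 s
Convert to metres: D = 0.1287 m, h = 0.0064 m
Allowable rise: ΔT_a = T_lim − T_in = 259.3 − 225.9 = 33.4 K
γ̇_max² = ΔT_a·ρ·cp/(η·t_res) = 33.4·1014·1621/(4962·62.8996) = 175.899 s⁻²
Take the square root: γ̇_max = √(175.899) = 13.2627 s⁻¹
N_max = γ̇_max h / (πD) = 13.2627·0.0064/(π·0.1287) = 0.209934 rev/s → ×60 = 12.596 rpm

value=12.60 rpm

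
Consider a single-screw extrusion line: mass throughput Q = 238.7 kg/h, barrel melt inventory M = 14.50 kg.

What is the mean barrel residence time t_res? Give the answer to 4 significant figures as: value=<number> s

Convert throughput: Q = 238.7 kg/h = 238.7/3600 = 0.0663056 kg/s
t_res = M / Q_s = 14.50 ÷ 0.0663056 = 218.685 s

value=218.7 s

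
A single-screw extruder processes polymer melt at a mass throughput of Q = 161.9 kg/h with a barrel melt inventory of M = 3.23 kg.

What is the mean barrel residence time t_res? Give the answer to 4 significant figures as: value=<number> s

value=71.82 s

Q_s = Q / 3600 = 161.9 / 3600 = 0.0449722 kg/s
t_res = M / Q_s = 3.23 ÷ 0.0449722 = 71.8221 s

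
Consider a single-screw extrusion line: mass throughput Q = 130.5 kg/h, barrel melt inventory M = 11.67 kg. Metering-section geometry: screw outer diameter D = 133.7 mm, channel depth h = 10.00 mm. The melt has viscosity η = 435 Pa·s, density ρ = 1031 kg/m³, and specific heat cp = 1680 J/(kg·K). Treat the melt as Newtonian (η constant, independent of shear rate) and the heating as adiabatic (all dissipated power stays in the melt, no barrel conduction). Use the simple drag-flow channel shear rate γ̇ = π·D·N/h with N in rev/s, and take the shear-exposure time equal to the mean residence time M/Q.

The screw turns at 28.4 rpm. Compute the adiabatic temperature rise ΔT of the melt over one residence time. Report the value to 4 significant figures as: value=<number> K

Convert throughput: Q = 130.5 kg/h = 130.5/3600 = 0.03625 kg/s
t_res = M / Q_s = 11.67 ÷ 0.03625 = 321.931 s
Geometry in metres: D = 133.7 mm → 0.1337 m, h = 10.00 mm → 0.01 m; screw speed N = 28.4 rpm = 0.473333 rev/s
Shear rate: γ̇ = πDN/h = π·0.1337·0.473333/0.01 = 19.8815 s⁻¹
Adiabatic rise: ΔT = η γ̇² t_res / (ρ cp) = 435·(19.8815)²·321.931 / (1031·1680) = 31.9581 K

value=31.96 K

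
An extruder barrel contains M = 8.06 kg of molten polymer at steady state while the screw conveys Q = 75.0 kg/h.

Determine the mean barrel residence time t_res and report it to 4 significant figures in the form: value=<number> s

Q_s = Q / 3600 = 75.0 / 3600 = 0.0208333 kg/s
t_res = M / Q_s = 8.06 / 0.0208333 = 386.88 s

value=386.9 s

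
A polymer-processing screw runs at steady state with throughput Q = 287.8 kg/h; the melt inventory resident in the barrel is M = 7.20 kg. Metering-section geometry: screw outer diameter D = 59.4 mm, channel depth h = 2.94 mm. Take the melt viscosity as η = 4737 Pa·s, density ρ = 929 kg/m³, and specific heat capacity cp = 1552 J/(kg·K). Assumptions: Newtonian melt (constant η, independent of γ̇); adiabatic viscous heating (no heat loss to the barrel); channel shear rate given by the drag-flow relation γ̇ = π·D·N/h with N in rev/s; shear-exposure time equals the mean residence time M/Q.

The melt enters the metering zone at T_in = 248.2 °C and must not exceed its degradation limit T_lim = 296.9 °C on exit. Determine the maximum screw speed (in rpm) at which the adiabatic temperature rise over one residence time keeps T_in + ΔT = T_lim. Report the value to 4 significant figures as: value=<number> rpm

Throughput in SI: Q_s = 287.8 kg/h ÷ 3600 s/h = 0.0799444 kg/s
t_res = M / Q_s = 7.20 ÷ 0.0799444 = 90.0625 s
Geometry in SI: D = 59.4 mm → 0.0594 m, h = 2.94 mm → 0.00294 m
ΔT_a = T_lim − T_in = 296.9 − 248.2 = 48.7 K
γ̇_max² = ΔT_a·ρ·cp / (η·t_res) = [48.7 × 929 × 1552] / [4737 × 90.0625] = 164.584 s⁻²
γ̇_max = √164.584 = 12.829 s⁻¹
N_max = γ̇_max h / (πD) = 12.829·0.00294/(π·0.0594) = 0.202118 rev/s → ×60 = 12.1271 rpm

value=12.13 rpm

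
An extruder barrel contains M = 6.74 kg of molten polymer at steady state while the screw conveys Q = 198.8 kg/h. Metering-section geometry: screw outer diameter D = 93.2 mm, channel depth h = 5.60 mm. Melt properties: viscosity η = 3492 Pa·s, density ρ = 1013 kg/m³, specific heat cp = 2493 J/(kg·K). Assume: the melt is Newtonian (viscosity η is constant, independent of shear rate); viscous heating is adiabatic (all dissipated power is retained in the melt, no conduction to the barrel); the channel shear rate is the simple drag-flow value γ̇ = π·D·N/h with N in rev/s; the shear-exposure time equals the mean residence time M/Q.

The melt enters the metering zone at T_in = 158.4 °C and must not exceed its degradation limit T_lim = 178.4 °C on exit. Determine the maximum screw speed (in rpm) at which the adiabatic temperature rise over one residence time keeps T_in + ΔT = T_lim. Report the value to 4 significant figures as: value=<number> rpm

Convert throughput: Q = 198.8 kg/h = 198.8/3600 = 0.0552222 kg/s
t_res = M / Q_s = 6.74 / 0.0552222 = 122.052 s
D = 93.2 mm = 0.0932 m;  h = 5.60 mm = 0.0056 m
ΔT_a = T_lim − T_in = 178.4 °C − 158.4 °C = 20 K
Invert ΔT = ηγ̇²t_res/(ρcp) for γ̇: γ̇_max² = ΔT_a ρ cp / (η t_res) = 20·1013·2493 / (3492·122.052) = 118.506 s⁻²
γ̇_max = √118.506 = 10.8861 s⁻¹
Solve γ̇ = πDN/h for N: N_max = γ̇_max·h/(π·D) = 10.8861 × 0.0056 / (π × 0.0932) = 0.208206 rev/s = 12.4924 rpm

value=12.49 rpm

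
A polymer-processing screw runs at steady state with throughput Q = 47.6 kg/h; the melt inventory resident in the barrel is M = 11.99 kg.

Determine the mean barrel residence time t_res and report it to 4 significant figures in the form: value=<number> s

value=906.8 s

Convert throughput: Q = 47.6 kg/h = 47.6/3600 = 0.0132222 kg/s
t_res = M / Q_s = 11.99 ÷ 0.0132222 = 906.807 s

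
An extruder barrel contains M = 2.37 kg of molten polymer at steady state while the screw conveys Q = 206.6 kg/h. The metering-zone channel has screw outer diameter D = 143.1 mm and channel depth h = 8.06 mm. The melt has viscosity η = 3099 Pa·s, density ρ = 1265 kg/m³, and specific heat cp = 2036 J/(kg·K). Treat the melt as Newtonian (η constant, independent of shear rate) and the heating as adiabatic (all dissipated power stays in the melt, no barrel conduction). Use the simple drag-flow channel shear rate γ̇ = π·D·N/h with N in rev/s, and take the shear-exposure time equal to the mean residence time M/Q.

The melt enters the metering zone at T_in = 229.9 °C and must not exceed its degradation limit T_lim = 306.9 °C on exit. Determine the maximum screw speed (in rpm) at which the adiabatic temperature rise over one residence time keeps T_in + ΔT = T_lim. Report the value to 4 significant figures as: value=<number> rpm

value=42.35 rpm

Throughput in SI: Q_s = 206.6 kg/h ÷ 3600 s/h = 0.0573889 kg/s
Mean residence time: t_res = M/Q_s = 2.37 kg / 0.0573889 kg/s = 41.2972 s
Geometry in SI: D = 143.1 mm → 0.1431 m, h = 8.06 mm → 0.00806 m
Allowable rise: ΔT_a = T_lim − T_in = 306.9 − 229.9 = 77 K
γ̇_max² = ΔT_a·ρ·cp / (η·t_res) = [77 × 1265 × 2036] / [3099 × 41.2972] = 1549.59 s⁻²
Take the square root: γ̇_max = √(1549.59) = 39.3648 s⁻¹
N_max = γ̇_max·h / (π·D) = 39.3648 · 0.00806 / (π · 0.1431) = 0.705755 rev/s = 42.3453 rpm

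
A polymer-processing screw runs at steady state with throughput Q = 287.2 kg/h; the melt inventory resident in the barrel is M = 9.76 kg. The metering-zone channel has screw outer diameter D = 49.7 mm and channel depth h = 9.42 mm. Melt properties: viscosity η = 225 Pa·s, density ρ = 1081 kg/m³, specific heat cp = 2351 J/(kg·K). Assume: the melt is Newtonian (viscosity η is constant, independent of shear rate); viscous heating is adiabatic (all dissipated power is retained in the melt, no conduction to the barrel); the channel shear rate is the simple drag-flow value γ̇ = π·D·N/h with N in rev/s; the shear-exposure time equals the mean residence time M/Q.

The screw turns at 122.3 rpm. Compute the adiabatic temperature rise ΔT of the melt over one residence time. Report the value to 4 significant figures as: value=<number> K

Throughput in SI: Q_s = 287.2 kg/h ÷ 3600 s/h = 0.0797778 kg/s
t_res = M / Q_s = 9.76 ÷ 0.0797778 = 122.34 s
Convert to SI: D = 0.0497 m, h = 0.00942 m, N = 122.3/60 = 2.03833 rev/s
γ̇ = π D N / h = (π)(0.0497)(2.03833) / 0.00942 = 33.7855 s⁻¹
Adiabatic rise: ΔT = η γ̇² t_res / (ρ cp) = 225·(33.7855)²·122.34 / (1081·2351) = 12.3633 K

value=12.36 K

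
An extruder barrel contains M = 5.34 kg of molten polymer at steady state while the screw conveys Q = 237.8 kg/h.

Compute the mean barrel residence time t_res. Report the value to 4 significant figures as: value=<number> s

value=80.84 s

Convert throughput: Q = 237.8 kg/h = 237.8/3600 = 0.0660556 kg/s
Mean residence time: t_res = M/Q_s = 5.34 kg / 0.0660556 kg/s = 80.841 s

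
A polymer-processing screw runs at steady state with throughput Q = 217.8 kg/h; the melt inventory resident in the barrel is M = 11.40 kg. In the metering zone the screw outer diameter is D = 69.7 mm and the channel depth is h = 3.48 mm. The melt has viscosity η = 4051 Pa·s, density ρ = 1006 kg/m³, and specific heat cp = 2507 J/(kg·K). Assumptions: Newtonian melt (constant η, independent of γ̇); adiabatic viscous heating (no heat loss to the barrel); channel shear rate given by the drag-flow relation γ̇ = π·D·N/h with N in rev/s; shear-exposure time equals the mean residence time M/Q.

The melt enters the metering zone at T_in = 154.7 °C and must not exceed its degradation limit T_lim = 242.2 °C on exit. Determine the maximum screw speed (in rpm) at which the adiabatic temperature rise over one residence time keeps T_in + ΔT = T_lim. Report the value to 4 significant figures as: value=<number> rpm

value=16.21 rpm

Throughput in SI: Q_s = 217.8 kg/h ÷ 3600 s/h = 0.0605 kg/s
Mean residence time: t_res = M/Q_s = 11.40 kg / 0.0605 kg/s = 188.43 s
D = 69.7 mm = 0.0697 m;  h = 3.48 mm = 0.00348 m
ΔT_a = T_lim − T_in = 242.2 − 154.7 = 87.5 K
Invert ΔT = ηγ̇²t_res/(ρcp) for γ̇: γ̇_max² = ΔT_a ρ cp / (η t_res) = 87.5·1006·2507 / (4051·188.43) = 289.1 s⁻²
γ̇_max = sqrt(289.1) = 17.003 s⁻¹
N_max = γ̇_max h / (πD) = 17.003·0.00348/(π·0.0697) = 0.270222 rev/s → ×60 = 16.2133 rpm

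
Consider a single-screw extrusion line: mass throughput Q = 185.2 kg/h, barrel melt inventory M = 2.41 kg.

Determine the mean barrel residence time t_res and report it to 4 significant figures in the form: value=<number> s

Q_s = Q / 3600 = 185.2 / 3600 = 0.0514444 kg/s
t_res = M / Q_s = 2.41 ÷ 0.0514444 = 46.8467 s

value=46.85 s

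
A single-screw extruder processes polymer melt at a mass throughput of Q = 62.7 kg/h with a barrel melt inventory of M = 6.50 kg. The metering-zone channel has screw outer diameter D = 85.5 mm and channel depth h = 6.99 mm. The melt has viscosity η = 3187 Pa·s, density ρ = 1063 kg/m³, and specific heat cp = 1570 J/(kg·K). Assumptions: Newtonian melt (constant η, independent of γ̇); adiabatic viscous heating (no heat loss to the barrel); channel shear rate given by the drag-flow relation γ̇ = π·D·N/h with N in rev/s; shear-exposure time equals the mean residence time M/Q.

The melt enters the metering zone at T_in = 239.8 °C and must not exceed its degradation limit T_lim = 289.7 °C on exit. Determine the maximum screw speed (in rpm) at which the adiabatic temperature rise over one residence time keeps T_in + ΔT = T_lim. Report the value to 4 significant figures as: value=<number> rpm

Q_s = Q / 3600 = 62.7 / 3600 = 0.0174167 kg/s
t_res = M / Q_s = 6.50 / 0.0174167 = 373.206 s
D = 85.5 mm = 0.0855 m;  h = 6.99 mm = 0.00699 m
Allowable rise: ΔT_a = T_lim − T_in = 289.7 − 239.8 = 49.9 K
γ̇_max² = ΔT_a·ρ·cp / (η·t_res) = [49.9 × 1063 × 1570] / [3187 × 373.206] = 70.0169 s⁻²
Take the square root: γ̇_max = √(70.0169) = 8.36761 s⁻¹
Solve γ̇ = πDN/h for N: N_max = γ̇_max·h/(π·D) = 8.36761 × 0.00699 / (π × 0.0855) = 0.217752 rev/s = 13.0651 rpm

value=13.07 rpm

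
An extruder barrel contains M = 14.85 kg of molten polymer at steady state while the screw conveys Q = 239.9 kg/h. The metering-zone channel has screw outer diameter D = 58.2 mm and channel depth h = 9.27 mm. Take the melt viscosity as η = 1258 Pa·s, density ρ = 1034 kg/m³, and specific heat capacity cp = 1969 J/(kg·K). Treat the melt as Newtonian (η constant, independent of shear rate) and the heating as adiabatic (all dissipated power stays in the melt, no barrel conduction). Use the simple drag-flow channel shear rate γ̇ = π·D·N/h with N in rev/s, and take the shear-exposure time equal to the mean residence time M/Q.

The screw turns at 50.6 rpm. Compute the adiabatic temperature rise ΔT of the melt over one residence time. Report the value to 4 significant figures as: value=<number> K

value=38.10 K

Throughput in SI: Q_s = 239.9 kg/h ÷ 3600 s/h = 0.0666389 kg/s
t_res = M / Q_s = 14.85 ÷ 0.0666389 = 222.843 s
Convert to SI: D = 0.0582 m, h = 0.00927 m, N = 50.6/60 = 0.843333 rev/s
Shear rate: γ̇ = πDN/h = π·0.0582·0.843333/0.00927 = 16.6338 s⁻¹
Adiabatic rise: ΔT = η γ̇² t_res / (ρ cp) = 1258·(16.6338)²·222.843 / (1034·1969) = 38.0976 K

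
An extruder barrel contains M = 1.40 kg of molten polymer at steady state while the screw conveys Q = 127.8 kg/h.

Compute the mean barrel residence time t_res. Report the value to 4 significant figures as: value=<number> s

value=39.44 s

Throughput in SI: Q_s = 127.8 kg/h ÷ 3600 s/h = 0.0355 kg/s
Mean residence time: t_res = M/Q_s = 1.40 kg / 0.0355 kg/s = 39.4366 s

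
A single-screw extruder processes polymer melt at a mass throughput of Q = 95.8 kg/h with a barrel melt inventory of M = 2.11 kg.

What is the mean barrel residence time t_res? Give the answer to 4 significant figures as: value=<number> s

Throughput in SI: Q_s = 95.8 kg/h ÷ 3600 s/h = 0.0266111 kg/s
t_res = M / Q_s = 2.11 ÷ 0.0266111 = 79.2902 s

value=79.29 s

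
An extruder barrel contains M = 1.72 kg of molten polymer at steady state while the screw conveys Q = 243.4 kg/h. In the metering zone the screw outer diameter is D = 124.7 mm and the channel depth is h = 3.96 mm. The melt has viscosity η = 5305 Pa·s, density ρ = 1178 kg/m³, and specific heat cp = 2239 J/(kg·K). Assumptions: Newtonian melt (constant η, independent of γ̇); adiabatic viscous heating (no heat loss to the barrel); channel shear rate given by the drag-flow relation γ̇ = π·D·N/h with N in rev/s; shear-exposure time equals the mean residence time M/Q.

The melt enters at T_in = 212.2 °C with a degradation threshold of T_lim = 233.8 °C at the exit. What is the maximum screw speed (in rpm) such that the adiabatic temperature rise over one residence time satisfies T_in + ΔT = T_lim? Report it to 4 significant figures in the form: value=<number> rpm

value=12.46 rpm

Throughput in SI: Q_s = 243.4 kg/h ÷ 3600 s/h = 0.0676111 kg/s
t_res = M / Q_s = 1.72 ÷ 0.0676111 = 25.4396 s
Geometry in SI: D = 124.7 mm → 0.1247 m, h = 3.96 mm → 0.00396 m
ΔT_a = T_lim − T_in = 233.8 − 212.2 = 21.6 K
γ̇_max² = ΔT_a·ρ·cp / (η·t_res) = [21.6 × 1178 × 2239] / [5305 × 25.4396] = 422.141 s⁻²
γ̇_max = √422.141 = 20.5461 s⁻¹
N_max = γ̇_max·h / (π·D) = 20.5461 · 0.00396 / (π · 0.1247) = 0.207686 rev/s = 12.4612 rpm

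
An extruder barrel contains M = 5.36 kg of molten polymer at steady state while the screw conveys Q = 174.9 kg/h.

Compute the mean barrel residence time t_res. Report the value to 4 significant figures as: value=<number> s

value=110.3 s

Throughput in SI: Q_s = 174.9 kg/h ÷ 3600 s/h = 0.0485833 kg/s
t_res = M / Q_s = 5.36 / 0.0485833 = 110.326 s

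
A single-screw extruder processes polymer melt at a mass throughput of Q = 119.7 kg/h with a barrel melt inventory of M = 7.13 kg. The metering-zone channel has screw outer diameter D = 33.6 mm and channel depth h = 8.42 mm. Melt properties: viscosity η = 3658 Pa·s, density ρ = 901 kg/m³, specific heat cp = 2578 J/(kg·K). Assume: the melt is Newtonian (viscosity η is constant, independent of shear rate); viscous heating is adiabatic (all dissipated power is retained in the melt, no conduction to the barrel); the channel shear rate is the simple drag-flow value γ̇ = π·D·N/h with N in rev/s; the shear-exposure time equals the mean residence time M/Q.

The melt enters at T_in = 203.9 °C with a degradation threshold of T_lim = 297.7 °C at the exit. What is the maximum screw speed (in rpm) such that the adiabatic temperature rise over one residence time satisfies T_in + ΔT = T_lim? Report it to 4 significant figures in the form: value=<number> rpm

Q_s = Q / 3600 = 119.7 / 3600 = 0.03325 kg/s
t_res = M / Q_s = 7.13 / 0.03325 = 214.436 s
Convert to metres: D = 0.0336 m, h = 0.00842 m
ΔT_a = T_lim − T_in = 297.7 °C − 203.9 °C = 93.8 K
γ̇_max² = ΔT_a·ρ·cp / (η·t_res) = [93.8 × 901 × 2578] / [3658 × 214.436] = 277.76 s⁻²
γ̇_max = sqrt(277.76) = 16.6661 s⁻¹
N_max = γ̇_max h / (πD) = 16.6661·0.00842/(π·0.0336) = 1.32941 rev/s → ×60 = 79.7643 rpm

value=79.76 rpm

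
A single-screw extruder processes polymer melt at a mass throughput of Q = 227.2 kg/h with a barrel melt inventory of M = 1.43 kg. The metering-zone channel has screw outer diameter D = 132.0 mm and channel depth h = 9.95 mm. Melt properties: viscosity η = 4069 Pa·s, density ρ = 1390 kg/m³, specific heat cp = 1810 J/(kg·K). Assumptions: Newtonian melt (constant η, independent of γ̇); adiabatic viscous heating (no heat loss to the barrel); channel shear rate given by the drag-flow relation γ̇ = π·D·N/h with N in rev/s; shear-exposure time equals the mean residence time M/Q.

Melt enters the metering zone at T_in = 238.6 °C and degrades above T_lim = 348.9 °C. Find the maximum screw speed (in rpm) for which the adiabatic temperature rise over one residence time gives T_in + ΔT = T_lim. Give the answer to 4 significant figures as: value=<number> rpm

Q_s = Q / 3600 = 227.2 / 3600 = 0.0631111 kg/s
t_res = M / Q_s = 1.43 ÷ 0.0631111 = 22.6585 s
D = 132.0 mm = 0.132 m;  h = 9.95 mm = 0.00995 m
Allowable rise: ΔT_a = T_lim − T_in = 348.9 − 238.6 = 110.3 K
Invert ΔT = ηγ̇²t_res/(ρcp) for γ̇: γ̇_max² = ΔT_a ρ cp / (η t_res) = 110.3·1390·1810 / (4069·22.6585) = 3009.89 s⁻²
Take the square root: γ̇_max = √(3009.89) = 54.8625 s⁻¹
Solve γ̇ = πDN/h for N: N_max = γ̇_max·h/(π·D) = 54.8625 × 0.00995 / (π × 0.132) = 1.31636 rev/s = 78.9816 rpm

value=78.98 rpm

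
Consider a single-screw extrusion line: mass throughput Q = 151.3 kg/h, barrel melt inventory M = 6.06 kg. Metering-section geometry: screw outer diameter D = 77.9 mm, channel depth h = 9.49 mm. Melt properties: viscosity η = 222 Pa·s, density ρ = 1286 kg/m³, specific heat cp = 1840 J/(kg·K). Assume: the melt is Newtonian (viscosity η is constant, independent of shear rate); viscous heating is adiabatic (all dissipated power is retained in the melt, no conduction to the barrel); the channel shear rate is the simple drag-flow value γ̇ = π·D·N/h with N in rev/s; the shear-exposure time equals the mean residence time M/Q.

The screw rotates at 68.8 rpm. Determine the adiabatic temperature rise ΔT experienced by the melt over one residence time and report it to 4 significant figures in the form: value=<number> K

Throughput in SI: Q_s = 151.3 kg/h ÷ 3600 s/h = 0.0420278 kg/s
Mean residence time: t_res = M/Q_s = 6.06 kg / 0.0420278 kg/s = 144.19 s
Geometry in metres: D = 77.9 mm → 0.0779 m, h = 9.49 mm → 0.00949 m; screw speed N = 68.8 rpm = 1.14667 rev/s
γ̇ = π·D·N / h = π · 0.0779 · 1.14667 / 0.00949 = 29.5705 s⁻¹
ΔT = η·γ̇²·t_res / (ρ·cp) = 222 · (29.5705)² · 144.19 / (1286 · 1840) = 11.829 K

value=11.83 K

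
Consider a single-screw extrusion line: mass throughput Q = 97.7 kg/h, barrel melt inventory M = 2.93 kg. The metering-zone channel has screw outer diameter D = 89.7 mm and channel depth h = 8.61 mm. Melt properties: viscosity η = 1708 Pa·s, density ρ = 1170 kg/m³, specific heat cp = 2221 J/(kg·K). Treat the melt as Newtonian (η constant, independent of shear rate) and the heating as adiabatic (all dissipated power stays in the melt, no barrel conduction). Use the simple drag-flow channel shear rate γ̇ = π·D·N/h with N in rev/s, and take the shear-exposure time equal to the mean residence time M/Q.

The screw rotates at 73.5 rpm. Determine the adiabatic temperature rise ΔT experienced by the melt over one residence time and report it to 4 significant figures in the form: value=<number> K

Throughput in SI: Q_s = 97.7 kg/h ÷ 3600 s/h = 0.0271389 kg/s
t_res = M / Q_s = 2.93 / 0.0271389 = 107.963 s
D = 89.7 mm = 0.0897 m;  h = 8.61 mm = 0.00861 m;  N = 73.5 rpm / 60 = 1.225 rev/s
γ̇ = π·D·N / h = π · 0.0897 · 1.225 / 0.00861 = 40.0936 s⁻¹
Adiabatic rise: ΔT = η γ̇² t_res / (ρ cp) = 1708·(40.0936)²·107.963 / (1170·2221) = 114.072 K

value=114.1 K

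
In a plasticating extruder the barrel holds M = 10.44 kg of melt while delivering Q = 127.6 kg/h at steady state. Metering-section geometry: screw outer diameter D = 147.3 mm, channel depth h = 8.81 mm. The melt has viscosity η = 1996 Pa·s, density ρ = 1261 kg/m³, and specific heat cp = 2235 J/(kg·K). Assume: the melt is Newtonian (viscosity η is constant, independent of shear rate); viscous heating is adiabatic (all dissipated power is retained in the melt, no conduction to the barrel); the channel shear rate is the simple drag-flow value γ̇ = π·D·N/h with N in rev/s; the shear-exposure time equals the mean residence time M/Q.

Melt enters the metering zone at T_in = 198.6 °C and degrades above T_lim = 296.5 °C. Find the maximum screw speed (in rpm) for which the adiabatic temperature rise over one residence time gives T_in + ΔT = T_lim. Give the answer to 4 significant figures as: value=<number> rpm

value=24.75 rpm

Convert throughput: Q = 127.6 kg/h = 127.6/3600 = 0.0354444 kg/s
t_res = M / Q_s = 10.44 / 0.0354444 = 294.545 s
Convert to metres: D = 0.1473 m, h = 0.00881 m
ΔT_a = T_lim − T_in = 296.5 − 198.6 = 97.9 K
Invert ΔT = ηγ̇²t_res/(ρcp) for γ̇: γ̇_max² = ΔT_a ρ cp / (η t_res) = 97.9·1261·2235 / (1996·294.545) = 469.313 s⁻²
Take the square root: γ̇_max = √(469.313) = 21.6636 s⁻¹
N_max = γ̇_max·h / (π·D) = 21.6636 · 0.00881 / (π · 0.1473) = 0.412434 rev/s = 24.746 rpm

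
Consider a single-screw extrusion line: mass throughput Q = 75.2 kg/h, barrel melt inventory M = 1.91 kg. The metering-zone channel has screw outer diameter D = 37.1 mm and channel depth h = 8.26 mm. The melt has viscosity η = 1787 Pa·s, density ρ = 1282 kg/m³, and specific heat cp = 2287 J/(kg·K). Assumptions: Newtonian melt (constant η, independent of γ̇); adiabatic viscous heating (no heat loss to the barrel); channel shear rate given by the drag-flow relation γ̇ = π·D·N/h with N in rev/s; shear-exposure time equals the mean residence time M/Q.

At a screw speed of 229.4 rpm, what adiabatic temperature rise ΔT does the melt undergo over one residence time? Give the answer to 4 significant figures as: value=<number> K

Convert throughput: Q = 75.2 kg/h = 75.2/3600 = 0.0208889 kg/s
Mean residence time: t_res = M/Q_s = 1.91 kg / 0.0208889 kg/s = 91.4362 s
Geometry in metres: D = 37.1 mm → 0.0371 m, h = 8.26 mm → 0.00826 m; screw speed N = 229.4 rpm = 3.82333 rev/s
γ̇ = π D N / h = (π)(0.0371)(3.82333) / 0.00826 = 53.9493 s⁻¹
ΔT = η·γ̇²·t_res / (ρ·cp) = 1787 · (53.9493)² · 91.4362 / (1282 · 2287) = 162.203 K

value=162.2 K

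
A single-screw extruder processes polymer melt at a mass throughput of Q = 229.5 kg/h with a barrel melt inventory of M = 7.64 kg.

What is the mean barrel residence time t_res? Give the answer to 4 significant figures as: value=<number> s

Throughput in SI: Q_s = 229.5 kg/h ÷ 3600 s/h = 0.06375 kg/s
t_res = M / Q_s = 7.64 / 0.06375 = 119.843 s

value=119.8 s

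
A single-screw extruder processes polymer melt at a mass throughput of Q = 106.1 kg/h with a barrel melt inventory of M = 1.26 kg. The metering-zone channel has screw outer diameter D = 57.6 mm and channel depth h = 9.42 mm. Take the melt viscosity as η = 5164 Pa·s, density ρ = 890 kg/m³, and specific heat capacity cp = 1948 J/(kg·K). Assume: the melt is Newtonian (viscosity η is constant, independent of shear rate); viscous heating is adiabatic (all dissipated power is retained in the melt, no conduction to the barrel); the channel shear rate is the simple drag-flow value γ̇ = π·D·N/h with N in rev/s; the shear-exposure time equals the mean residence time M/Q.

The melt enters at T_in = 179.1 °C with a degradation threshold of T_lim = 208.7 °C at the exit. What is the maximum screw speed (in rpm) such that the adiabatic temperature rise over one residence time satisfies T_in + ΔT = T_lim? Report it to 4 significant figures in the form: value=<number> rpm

Convert throughput: Q = 106.1 kg/h = 106.1/3600 = 0.0294722 kg/s
t_res = M / Q_s = 1.26 / 0.0294722 = 42.7521 s
Geometry in SI: D = 57.6 mm → 0.0576 m, h = 9.42 mm → 0.00942 m
ΔT_a = T_lim − T_in = 208.7 °C − 179.1 °C = 29.6 K
Invert ΔT = ηγ̇²t_res/(ρcp) for γ̇: γ̇_max² = ΔT_a ρ cp / (η t_res) = 29.6·890·1948 / (5164·42.7521) = 232.449 s⁻²
Take the square root: γ̇_max = √(232.449) = 15.2463 s⁻¹
Solve γ̇ = πDN/h for N: N_max = γ̇_max·h/(π·D) = 15.2463 × 0.00942 / (π × 0.0576) = 0.793674 rev/s = 47.6204 rpm

value=47.62 rpm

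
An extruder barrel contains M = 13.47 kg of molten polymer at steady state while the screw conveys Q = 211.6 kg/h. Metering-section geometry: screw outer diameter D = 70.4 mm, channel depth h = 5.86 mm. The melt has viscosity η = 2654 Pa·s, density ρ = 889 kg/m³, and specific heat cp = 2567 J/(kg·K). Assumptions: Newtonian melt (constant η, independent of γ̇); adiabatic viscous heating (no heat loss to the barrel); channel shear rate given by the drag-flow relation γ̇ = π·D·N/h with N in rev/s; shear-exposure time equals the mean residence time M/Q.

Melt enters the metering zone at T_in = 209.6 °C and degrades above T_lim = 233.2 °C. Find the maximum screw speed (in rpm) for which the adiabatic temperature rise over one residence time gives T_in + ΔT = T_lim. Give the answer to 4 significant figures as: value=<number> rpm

value=14.96 rpm

Convert throughput: Q = 211.6 kg/h = 211.6/3600 = 0.0587778 kg/s
Mean residence time: t_res = M/Q_s = 13.47 kg / 0.0587778 kg/s = 229.168 s
D = 70.4 mm = 0.0704 m;  h = 5.86 mm = 0.00586 m
ΔT_a = T_lim − T_in = 233.2 °C − 209.6 °C = 23.6 K
Invert ΔT = ηγ̇²t_res/(ρcp) for γ̇: γ̇_max² = ΔT_a ρ cp / (η t_res) = 23.6·889·2567 / (2654·229.168) = 88.5491 s⁻²
γ̇_max = sqrt(88.5491) = 9.41005 s⁻¹
N_max = γ̇_max·h / (π·D) = 9.41005 · 0.00586 / (π · 0.0704) = 0.249326 rev/s = 14.9595 rpm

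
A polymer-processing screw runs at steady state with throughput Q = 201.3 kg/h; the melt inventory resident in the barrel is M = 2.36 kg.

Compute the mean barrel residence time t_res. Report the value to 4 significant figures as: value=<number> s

value=42.21 s

Q_s = Q / 3600 = 201.3 / 3600 = 0.0559167 kg/s
Mean residence time: t_res = M/Q_s = 2.36 kg / 0.0559167 kg/s = 42.2057 s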